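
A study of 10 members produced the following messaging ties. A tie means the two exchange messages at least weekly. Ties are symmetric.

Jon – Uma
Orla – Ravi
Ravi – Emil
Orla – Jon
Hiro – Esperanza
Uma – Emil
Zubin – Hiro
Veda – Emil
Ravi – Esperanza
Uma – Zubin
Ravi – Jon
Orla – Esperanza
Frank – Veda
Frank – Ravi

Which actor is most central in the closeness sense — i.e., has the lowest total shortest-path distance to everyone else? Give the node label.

Farness (sum of distances to all others) for each node — Emil:16, Esperanza:17, Frank:20, Hiro:21, Jon:17, Orla:17, Ravi:14, Uma:17, Veda:22, Zubin:21.
The smallest farness is 14, for Ravi, so Ravi has the highest closeness.

Ravi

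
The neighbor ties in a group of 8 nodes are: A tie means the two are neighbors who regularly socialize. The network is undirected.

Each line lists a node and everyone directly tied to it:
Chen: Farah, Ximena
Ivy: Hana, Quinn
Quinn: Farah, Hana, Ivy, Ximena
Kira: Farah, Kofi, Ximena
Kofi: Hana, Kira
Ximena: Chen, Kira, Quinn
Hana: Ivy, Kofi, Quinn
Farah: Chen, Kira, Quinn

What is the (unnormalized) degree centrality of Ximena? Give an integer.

3

Ximena is directly tied to Chen, Kira, and Quinn. That is 3 neighbors, so the degree of Ximena is 3.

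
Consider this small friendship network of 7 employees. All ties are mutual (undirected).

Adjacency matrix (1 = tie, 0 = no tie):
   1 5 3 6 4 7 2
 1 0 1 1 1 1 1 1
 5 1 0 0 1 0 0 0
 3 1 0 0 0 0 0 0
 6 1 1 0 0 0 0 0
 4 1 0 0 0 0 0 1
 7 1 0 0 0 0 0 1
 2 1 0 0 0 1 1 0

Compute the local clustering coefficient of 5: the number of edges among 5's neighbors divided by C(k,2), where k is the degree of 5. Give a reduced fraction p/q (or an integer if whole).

1

5's neighbors: 1 and 6 (k = 2).
Possible neighbor pairs: C(2,2) = 1. Edges among them: 1–6 → e = 1.
Clustering(5) = 1/1.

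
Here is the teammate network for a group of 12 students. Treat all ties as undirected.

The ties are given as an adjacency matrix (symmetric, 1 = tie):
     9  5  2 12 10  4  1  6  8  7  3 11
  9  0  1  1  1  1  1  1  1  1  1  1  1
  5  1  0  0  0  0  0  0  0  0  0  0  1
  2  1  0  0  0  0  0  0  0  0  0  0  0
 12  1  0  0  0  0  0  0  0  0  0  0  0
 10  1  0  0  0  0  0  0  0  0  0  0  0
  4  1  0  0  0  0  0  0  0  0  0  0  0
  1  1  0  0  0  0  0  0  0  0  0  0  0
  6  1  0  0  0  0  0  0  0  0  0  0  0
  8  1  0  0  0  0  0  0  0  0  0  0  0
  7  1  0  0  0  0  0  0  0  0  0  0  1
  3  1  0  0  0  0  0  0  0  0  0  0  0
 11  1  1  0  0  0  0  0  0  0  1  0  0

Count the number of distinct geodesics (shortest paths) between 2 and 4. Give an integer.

The shortest distance is 2, and the only length-2 path is 2–9–4. So there is exactly 1 shortest path.

1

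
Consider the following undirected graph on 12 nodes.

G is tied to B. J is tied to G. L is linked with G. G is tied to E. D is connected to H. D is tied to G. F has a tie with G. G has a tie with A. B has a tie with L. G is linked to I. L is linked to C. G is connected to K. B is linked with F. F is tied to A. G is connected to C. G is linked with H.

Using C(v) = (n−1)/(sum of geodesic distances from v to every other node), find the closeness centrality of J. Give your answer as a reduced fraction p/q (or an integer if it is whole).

11/21

Distances from J: A:2, B:2, C:2, D:2, E:2, F:2, G:1, H:2, I:2, K:2, L:2. Sum = 21.
n = 12, so closeness = 11/21.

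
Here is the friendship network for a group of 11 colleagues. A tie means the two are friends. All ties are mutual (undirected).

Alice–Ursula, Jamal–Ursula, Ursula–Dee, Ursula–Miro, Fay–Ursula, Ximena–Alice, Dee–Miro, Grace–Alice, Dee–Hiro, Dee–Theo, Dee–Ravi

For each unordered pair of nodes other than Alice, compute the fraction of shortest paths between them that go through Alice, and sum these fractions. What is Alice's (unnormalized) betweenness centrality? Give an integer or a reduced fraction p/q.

17

Pairs whose geodesics pass through Alice — Jamal–Ximena: 1; Jamal–Grace: 1; Ravi–Ximena: 1; Ravi–Grace: 1; Dee–Ximena: 1; Dee–Grace: 1; Fay–Ximena: 1; Fay–Grace: 1; Ximena–Miro: 1; Ximena–Ursula: 1; Ximena–Theo: 1; Ximena–Grace: 1; Ximena–Hiro: 1; Miro–Grace: 1 … (+3 more pairs).
All other pairs contribute 0.
Summing the contributions gives betweenness(Alice) = 17.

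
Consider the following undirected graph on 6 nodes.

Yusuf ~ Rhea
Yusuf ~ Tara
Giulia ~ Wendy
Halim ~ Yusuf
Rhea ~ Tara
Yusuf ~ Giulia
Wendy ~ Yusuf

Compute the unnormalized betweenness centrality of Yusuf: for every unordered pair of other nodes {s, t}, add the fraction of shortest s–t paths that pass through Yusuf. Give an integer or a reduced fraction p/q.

Pairs whose geodesics pass through Yusuf — Giulia–Halim: 1; Giulia–Tara: 1; Giulia–Rhea: 1; Halim–Tara: 1; Halim–Wendy: 1; Halim–Rhea: 1; Tara–Wendy: 1; Wendy–Rhea: 1.
All other pairs contribute 0.
Summing the contributions gives betweenness(Yusuf) = 8.

8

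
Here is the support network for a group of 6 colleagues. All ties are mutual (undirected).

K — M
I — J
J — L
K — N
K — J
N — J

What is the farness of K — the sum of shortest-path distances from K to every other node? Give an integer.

7

Distances from K: I:2, J:1, L:2, M:1, N:1.
Sum = 2 + 1 + 2 + 1 + 1 = 7.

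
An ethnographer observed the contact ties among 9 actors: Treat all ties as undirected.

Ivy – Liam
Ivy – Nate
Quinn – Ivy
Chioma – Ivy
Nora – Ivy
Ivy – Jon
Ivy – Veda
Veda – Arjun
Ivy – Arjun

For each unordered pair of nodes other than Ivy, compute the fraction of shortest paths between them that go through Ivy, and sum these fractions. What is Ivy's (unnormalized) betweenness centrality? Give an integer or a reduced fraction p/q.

27

Pairs whose geodesics pass through Ivy — Nate–Liam: 1; Nate–Jon: 1; Nate–Nora: 1; Nate–Quinn: 1; Nate–Chioma: 1; Nate–Arjun: 1; Nate–Veda: 1; Liam–Jon: 1; Liam–Nora: 1; Liam–Quinn: 1; Liam–Chioma: 1; Liam–Arjun: 1; Liam–Veda: 1; Jon–Nora: 1 … (+13 more pairs).
All other pairs contribute 0.
Summing the contributions gives betweenness(Ivy) = 27.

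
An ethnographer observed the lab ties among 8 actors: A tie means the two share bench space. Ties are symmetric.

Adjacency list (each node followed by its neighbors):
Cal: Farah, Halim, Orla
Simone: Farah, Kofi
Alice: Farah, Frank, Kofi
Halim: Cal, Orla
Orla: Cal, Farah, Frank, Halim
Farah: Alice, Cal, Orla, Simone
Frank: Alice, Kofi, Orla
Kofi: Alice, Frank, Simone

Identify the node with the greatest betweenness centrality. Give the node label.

Farah

Unnormalized betweenness of each node: Alice:4/3, Cal:4/3, Farah:19/3, Frank:19/6, Halim:0, Kofi:3/2, Orla:11/2, Simone:5/6.
Farah has the largest value, 19/3, making it the main broker — the node through which the most shortest paths run.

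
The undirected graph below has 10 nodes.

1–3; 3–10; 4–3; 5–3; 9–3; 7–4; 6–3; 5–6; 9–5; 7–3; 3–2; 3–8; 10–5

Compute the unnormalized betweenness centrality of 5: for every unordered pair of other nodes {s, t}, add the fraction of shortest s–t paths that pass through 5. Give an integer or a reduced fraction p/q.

Pairs whose geodesics pass through 5 — 9–6: 1/2; 9–10: 1/2; 6–10: 1/2.
All other pairs contribute 0.
Summing the contributions gives betweenness(5) = 3/2.

3/2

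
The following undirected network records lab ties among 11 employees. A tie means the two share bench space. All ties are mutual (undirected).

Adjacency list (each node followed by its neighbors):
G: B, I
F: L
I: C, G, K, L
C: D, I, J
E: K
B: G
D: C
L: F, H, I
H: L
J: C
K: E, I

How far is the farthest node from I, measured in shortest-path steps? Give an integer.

Distances from I: B:2, C:1, D:2, E:2, F:2, G:1, H:2, J:2, K:1, L:1.
The largest is 2 (to B, D, J, F, H, and E), so the eccentricity of I is 2.

2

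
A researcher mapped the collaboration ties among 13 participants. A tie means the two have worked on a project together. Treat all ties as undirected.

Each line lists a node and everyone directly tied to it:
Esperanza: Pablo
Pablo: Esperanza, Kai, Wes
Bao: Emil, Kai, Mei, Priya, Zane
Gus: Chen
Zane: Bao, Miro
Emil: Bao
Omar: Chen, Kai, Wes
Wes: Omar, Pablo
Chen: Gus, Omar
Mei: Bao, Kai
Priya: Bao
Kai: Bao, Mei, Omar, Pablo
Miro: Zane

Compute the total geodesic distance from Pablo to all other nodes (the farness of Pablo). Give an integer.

29

Distances from Pablo: Bao:2, Chen:3, Emil:3, Esperanza:1, Gus:4, Kai:1, Mei:2, Miro:4, Omar:2, Priya:3, Wes:1, Zane:3.
Sum = 2 + 3 + 3 + 1 + 4 + 1 + 2 + 4 + 2 + 3 + 1 + 3 = 29.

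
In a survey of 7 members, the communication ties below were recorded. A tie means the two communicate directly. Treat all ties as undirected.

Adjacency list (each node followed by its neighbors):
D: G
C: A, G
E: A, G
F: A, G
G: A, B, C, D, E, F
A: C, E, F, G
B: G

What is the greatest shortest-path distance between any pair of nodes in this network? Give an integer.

Eccentricity of each node (its greatest distance to any other): A:2, B:2, C:2, D:2, E:2, F:2, G:1.
The maximum eccentricity is 2, realized for instance by the pair B–A via B – G – A. So the diameter is 2.

2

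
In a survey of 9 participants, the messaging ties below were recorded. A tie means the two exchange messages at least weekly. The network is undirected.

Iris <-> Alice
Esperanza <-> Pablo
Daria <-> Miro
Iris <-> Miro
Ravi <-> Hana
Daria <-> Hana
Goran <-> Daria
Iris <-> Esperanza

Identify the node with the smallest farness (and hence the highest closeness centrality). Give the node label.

Miro

Farness (sum of distances to all others) for each node — Alice:24, Daria:17, Esperanza:22, Goran:24, Hana:22, Iris:17, Miro:16, Pablo:29, Ravi:29.
The smallest farness is 16, for Miro, so Miro has the highest closeness.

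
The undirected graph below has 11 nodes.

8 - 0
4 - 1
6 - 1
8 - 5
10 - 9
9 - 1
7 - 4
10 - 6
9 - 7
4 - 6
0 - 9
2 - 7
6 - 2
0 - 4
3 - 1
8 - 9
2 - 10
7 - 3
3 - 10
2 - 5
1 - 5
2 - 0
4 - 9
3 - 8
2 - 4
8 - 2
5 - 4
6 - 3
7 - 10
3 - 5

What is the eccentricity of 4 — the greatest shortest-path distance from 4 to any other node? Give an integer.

Distances from 4: 0:1, 1:1, 2:1, 3:2, 5:1, 6:1, 7:1, 8:2, 9:1, 10:2.
The largest is 2 (to 3, 10, and 8), so the eccentricity of 4 is 2.

2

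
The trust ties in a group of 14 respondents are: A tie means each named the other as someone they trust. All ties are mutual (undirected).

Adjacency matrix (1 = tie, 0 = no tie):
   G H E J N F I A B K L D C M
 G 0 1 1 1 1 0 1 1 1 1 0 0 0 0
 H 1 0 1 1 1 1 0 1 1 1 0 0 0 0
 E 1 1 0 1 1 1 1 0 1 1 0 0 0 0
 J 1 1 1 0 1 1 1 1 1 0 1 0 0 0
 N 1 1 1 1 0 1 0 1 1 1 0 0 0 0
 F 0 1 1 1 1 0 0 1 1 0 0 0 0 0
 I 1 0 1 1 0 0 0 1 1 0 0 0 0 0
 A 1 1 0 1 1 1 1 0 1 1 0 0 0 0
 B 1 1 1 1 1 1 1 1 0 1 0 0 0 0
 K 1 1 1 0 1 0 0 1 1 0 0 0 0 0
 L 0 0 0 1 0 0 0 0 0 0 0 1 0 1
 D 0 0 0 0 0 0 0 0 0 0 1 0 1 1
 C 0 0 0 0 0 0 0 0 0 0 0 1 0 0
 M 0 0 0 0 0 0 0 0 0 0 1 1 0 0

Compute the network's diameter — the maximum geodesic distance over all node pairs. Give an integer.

5

Eccentricity of each node (its greatest distance to any other): A:4, B:4, C:5, D:4, E:4, F:4, G:4, H:4, I:4, J:3, K:5, L:3, M:4, N:4.
The maximum eccentricity is 5, realized for instance by the pair K–C via K – G – J – L – D – C. So the diameter is 5.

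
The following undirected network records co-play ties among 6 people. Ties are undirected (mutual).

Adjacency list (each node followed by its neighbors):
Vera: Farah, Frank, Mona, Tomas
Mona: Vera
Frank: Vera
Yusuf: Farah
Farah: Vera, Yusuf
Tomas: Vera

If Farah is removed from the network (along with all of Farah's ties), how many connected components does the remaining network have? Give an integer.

Without Farah, the remaining ties split the others into: {Frank, Mona, Tomas, Vera}; {Yusuf}.
That's 2 separate components.

2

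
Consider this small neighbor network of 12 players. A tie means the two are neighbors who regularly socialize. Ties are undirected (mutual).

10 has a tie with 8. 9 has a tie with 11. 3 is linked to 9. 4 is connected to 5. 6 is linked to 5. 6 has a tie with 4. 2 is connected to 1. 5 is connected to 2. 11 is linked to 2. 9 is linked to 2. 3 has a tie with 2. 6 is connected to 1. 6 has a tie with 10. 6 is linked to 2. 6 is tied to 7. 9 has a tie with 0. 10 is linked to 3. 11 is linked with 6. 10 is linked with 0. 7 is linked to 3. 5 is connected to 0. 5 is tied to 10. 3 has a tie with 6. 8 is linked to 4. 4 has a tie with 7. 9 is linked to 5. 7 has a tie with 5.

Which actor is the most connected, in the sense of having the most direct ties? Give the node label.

Degrees — 0:3, 1:2, 2:6, 3:5, 4:4, 5:7, 6:8, 7:4, 8:2, 9:5, 10:5, 11:3.
The maximum is 8, attained only by 6.

6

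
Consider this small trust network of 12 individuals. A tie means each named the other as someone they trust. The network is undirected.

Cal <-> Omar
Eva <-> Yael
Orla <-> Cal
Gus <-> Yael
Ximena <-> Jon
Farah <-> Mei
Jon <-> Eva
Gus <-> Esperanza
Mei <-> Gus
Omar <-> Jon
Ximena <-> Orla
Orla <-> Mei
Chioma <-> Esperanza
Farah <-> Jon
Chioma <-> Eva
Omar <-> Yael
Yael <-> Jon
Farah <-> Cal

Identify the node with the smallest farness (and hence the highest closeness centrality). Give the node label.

Jon

Farness (sum of distances to all others) for each node — Cal:25, Chioma:28, Esperanza:28, Eva:22, Farah:21, Gus:21, Jon:18, Mei:22, Omar:22, Orla:24, Ximena:24, Yael:19.
The smallest farness is 18, for Jon, so Jon has the highest closeness.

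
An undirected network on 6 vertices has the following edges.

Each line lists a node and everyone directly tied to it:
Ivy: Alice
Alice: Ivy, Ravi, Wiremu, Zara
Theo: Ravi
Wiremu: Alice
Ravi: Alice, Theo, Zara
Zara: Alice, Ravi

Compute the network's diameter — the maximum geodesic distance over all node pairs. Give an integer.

Eccentricity of each node (its greatest distance to any other): Alice:2, Ivy:3, Ravi:2, Theo:3, Wiremu:3, Zara:2.
The maximum eccentricity is 3, realized for instance by the pair Theo–Wiremu via Theo – Ravi – Alice – Wiremu. So the diameter is 3.

3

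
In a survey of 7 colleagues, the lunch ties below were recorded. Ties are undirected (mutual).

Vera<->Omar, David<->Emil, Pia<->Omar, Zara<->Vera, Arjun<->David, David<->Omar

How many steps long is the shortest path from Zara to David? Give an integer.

3

One shortest route is Zara – Vera – Omar – David, which uses 3 edges, and at distance 2 from Zara we only reach {Omar}, which does not include David. So d(Zara,David) = 3.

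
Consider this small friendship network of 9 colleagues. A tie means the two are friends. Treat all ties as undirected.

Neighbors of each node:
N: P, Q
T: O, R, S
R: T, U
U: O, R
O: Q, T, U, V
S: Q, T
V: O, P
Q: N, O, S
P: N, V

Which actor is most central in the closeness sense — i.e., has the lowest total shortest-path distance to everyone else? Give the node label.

O

Farness (sum of distances to all others) for each node — N:18, O:12, P:19, Q:14, R:20, S:17, T:15, U:17, V:16.
The smallest farness is 12, for O, so O has the highest closeness.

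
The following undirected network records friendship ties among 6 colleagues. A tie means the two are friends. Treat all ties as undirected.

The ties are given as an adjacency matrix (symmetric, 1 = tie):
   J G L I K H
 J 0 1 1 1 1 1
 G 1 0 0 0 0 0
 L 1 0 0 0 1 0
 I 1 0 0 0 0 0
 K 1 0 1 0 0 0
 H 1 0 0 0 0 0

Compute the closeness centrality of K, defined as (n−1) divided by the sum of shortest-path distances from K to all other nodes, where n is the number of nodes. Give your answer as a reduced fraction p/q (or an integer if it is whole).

Distances from K: G:2, H:2, I:2, J:1, L:1. Sum = 8.
n = 6, so closeness = 5/8.

5/8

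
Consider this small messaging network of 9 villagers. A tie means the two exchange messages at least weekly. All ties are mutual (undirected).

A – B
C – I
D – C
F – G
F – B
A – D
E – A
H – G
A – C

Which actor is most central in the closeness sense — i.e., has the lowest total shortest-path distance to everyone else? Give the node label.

Farness (sum of distances to all others) for each node — A:15, B:16, C:19, D:20, E:22, F:19, G:24, H:31, I:26.
The smallest farness is 15, for A, so A has the highest closeness.

A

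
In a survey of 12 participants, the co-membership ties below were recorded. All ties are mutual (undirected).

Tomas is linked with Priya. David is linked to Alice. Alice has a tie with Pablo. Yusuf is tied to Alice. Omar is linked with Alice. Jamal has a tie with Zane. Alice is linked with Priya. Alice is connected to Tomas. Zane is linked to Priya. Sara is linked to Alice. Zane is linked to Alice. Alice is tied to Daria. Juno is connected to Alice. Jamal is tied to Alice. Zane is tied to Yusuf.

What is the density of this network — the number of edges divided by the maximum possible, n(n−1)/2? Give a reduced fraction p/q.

There are 15 edges and 12 nodes, so the maximum possible is C(12,2) = 66.
Density = 15/66 = 5/22.

5/22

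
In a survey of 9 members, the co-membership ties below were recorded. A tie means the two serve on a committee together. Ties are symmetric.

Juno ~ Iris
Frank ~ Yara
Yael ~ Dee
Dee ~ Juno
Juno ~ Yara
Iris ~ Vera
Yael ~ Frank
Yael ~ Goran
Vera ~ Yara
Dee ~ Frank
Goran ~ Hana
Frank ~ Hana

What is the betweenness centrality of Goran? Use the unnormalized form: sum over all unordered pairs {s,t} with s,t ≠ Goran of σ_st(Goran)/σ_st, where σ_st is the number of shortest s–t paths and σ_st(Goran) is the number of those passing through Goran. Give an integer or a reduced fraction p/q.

1/2

Pairs whose geodesics pass through Goran — Hana–Yael: 1/2.
All other pairs contribute 0.
Summing the contributions gives betweenness(Goran) = 1/2.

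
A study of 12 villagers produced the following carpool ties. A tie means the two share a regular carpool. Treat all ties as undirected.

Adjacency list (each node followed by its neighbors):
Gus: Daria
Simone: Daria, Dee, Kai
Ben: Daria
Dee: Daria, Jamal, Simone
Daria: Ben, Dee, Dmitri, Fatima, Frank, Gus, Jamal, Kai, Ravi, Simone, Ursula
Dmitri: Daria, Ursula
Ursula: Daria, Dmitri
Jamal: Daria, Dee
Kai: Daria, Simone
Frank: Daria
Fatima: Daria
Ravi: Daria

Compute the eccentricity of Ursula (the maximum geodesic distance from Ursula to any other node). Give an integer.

Distances from Ursula: Ben:2, Daria:1, Dee:2, Dmitri:1, Fatima:2, Frank:2, Gus:2, Jamal:2, Kai:2, Ravi:2, Simone:2.
The largest is 2 (to Ravi, Simone, Frank, Fatima, Kai, Jamal, Dee, Gus, and Ben), so the eccentricity of Ursula is 2.

2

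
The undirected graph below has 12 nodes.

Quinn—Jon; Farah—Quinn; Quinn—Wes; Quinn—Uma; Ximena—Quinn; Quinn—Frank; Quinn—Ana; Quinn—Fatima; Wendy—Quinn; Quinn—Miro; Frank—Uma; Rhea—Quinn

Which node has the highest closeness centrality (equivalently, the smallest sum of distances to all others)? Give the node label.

Farness (sum of distances to all others) for each node — Ana:21, Farah:21, Fatima:21, Frank:20, Jon:21, Miro:21, Quinn:11, Rhea:21, Uma:20, Wendy:21, Wes:21, Ximena:21.
The smallest farness is 11, for Quinn, so Quinn has the highest closeness.

Quinn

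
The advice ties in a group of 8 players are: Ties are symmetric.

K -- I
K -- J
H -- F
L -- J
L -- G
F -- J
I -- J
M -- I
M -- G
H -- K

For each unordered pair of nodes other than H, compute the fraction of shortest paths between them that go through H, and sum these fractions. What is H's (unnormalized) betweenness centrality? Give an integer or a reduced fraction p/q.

Pairs whose geodesics pass through H — K–F: 1/2.
All other pairs contribute 0.
Summing the contributions gives betweenness(H) = 1/2.

1/2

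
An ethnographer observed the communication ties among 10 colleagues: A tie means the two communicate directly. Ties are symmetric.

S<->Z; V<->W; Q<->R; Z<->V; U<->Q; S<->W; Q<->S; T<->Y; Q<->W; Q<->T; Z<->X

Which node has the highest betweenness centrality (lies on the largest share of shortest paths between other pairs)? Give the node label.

Q

Unnormalized betweenness of each node: Q:25, R:0, S:11, T:8, U:0, V:1, W:11/2, X:0, Y:0, Z:17/2.
Q has the largest value, 25, making it the main broker — the node through which the most shortest paths run.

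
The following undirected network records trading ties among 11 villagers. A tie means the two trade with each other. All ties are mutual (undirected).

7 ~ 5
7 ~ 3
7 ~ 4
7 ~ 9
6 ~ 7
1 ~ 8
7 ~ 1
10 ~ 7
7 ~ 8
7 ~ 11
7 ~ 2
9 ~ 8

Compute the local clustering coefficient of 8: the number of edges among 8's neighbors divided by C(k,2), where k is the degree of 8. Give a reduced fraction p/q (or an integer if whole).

2/3

8's neighbors: 1, 7, and 9 (k = 3).
Possible neighbor pairs: C(3,2) = 3. Edges among them: 1–7, 7–9 → e = 2.
Clustering(8) = 2/3.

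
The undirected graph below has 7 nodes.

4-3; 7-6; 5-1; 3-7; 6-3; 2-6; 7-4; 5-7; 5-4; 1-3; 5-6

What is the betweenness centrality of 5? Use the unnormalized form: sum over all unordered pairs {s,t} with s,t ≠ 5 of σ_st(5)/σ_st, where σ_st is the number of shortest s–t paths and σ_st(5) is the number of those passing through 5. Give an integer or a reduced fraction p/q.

Pairs whose geodesics pass through 5 — 1–4: 1/2; 1–7: 1/2; 1–2: 1/2; 1–6: 1/2; 4–2: 1/3; 4–6: 1/3.
All other pairs contribute 0.
Summing the contributions gives betweenness(5) = 8/3.

8/3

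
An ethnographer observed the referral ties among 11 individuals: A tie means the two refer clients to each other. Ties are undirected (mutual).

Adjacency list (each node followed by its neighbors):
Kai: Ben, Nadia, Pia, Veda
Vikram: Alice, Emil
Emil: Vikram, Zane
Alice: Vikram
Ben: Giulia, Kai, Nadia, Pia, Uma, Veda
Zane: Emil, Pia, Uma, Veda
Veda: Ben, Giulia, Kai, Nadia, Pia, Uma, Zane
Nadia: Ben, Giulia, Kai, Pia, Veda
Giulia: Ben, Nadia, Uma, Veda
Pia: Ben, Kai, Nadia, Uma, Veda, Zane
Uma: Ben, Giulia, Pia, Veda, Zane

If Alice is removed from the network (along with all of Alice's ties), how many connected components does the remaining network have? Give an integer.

1

Alice's neighbors (Vikram) remain reachable from one another through other ties, so the rest of the network stays in one piece.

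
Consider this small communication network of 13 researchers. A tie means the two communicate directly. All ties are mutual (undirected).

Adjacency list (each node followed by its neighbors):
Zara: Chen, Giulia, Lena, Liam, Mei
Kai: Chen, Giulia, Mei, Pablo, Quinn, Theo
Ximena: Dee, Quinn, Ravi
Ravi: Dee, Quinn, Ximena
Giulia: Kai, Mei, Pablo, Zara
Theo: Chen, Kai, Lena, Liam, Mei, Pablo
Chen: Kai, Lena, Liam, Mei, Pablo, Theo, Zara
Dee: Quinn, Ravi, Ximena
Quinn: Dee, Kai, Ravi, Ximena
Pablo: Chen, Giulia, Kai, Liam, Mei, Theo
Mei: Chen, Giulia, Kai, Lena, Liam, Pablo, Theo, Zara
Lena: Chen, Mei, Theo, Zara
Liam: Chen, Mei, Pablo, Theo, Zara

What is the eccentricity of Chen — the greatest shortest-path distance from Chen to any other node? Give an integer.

3

Distances from Chen: Dee:3, Giulia:2, Kai:1, Lena:1, Liam:1, Mei:1, Pablo:1, Quinn:2, Ravi:3, Theo:1, Ximena:3, Zara:1.
The largest is 3 (to Ximena, Ravi, and Dee), so the eccentricity of Chen is 3.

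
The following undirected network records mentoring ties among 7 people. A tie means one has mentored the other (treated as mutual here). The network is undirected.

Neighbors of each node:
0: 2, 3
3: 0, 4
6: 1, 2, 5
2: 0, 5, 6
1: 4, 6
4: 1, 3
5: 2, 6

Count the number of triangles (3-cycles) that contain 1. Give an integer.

0

1's neighbors are 4 and 6, but none of them are tied to each other, so no triangle contains 1.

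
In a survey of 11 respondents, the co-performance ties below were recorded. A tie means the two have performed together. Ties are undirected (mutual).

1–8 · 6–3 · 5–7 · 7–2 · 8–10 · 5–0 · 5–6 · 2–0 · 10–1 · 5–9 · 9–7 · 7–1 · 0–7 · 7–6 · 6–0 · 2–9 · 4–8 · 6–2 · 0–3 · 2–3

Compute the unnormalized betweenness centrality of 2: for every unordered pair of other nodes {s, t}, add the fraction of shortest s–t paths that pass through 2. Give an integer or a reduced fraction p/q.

Pairs whose geodesics pass through 2 — 6–9: 1/3; 3–7: 1/3; 3–9: 1; 3–8: 1/3; 3–4: 1/3; 3–10: 1/3; 3–1: 1/3; 0–9: 1/3.
All other pairs contribute 0.
Summing the contributions gives betweenness(2) = 10/3.

10/3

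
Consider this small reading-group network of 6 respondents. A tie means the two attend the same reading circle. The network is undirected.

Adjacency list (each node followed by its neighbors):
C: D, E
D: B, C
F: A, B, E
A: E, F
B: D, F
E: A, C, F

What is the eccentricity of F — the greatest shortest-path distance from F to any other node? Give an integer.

2

Distances from F: A:1, B:1, C:2, D:2, E:1.
The largest is 2 (to D and C), so the eccentricity of F is 2.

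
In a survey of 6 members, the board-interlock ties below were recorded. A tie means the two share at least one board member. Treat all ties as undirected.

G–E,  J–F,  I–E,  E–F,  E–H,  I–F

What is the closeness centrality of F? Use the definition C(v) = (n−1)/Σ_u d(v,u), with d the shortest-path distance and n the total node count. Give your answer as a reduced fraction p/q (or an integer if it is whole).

Distances from F: E:1, G:2, H:2, I:1, J:1. Sum = 7.
n = 6, so closeness = 5/7.

5/7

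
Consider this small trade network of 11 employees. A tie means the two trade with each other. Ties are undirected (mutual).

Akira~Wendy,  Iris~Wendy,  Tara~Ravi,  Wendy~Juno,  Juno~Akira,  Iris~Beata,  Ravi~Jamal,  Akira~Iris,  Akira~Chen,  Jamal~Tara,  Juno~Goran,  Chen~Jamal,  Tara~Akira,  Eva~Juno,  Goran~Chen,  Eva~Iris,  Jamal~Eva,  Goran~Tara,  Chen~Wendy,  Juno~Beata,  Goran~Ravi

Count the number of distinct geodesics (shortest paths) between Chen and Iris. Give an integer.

2

The shortest distance is 2. The length-2 paths are: Chen–Akira–Iris; Chen–Wendy–Iris.
That gives 2 distinct shortest paths.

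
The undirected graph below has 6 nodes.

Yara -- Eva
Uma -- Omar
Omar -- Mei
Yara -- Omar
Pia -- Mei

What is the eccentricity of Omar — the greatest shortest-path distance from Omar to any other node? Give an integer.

2

Distances from Omar: Eva:2, Mei:1, Pia:2, Uma:1, Yara:1.
The largest is 2 (to Eva and Pia), so the eccentricity of Omar is 2.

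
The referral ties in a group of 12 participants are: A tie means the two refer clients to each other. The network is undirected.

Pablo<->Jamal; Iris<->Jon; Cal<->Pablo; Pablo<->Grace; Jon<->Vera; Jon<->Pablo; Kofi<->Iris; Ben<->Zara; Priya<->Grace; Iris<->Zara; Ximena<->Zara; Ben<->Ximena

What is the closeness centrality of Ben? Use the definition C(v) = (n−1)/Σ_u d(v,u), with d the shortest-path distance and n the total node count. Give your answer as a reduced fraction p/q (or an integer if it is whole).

11/39

Distances from Ben: Cal:5, Grace:5, Iris:2, Jamal:5, Jon:3, Kofi:3, Pablo:4, Priya:6, Vera:4, Ximena:1, Zara:1. Sum = 39.
n = 12, so closeness = 11/39.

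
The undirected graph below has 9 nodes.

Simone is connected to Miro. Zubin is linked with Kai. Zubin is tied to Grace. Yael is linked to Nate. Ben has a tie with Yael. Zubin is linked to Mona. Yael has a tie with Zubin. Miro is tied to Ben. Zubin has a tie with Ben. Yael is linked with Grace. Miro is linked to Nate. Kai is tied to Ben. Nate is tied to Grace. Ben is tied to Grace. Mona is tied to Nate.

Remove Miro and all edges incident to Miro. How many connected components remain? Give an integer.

2

Without Miro, the remaining ties split the others into: {Ben, Grace, Kai, Mona, Nate, Yael, Zubin}; {Simone}.
That's 2 separate components.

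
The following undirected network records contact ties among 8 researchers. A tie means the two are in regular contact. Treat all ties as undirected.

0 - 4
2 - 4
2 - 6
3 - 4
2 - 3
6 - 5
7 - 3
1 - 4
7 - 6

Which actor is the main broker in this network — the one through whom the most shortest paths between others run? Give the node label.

Unnormalized betweenness of each node: 0:0, 1:0, 2:7, 3:7/2, 4:11, 5:0, 6:13/2, 7:1.
4 has the largest value, 11, making it the main broker — the node through which the most shortest paths run.

4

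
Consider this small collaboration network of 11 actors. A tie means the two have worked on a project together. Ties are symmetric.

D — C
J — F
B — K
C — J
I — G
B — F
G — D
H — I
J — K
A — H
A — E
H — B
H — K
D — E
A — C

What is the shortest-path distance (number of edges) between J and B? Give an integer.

One shortest route is J – K – B, which uses 2 edges, and J and B are not directly tied, so nothing shorter exists. So d(J,B) = 2.

2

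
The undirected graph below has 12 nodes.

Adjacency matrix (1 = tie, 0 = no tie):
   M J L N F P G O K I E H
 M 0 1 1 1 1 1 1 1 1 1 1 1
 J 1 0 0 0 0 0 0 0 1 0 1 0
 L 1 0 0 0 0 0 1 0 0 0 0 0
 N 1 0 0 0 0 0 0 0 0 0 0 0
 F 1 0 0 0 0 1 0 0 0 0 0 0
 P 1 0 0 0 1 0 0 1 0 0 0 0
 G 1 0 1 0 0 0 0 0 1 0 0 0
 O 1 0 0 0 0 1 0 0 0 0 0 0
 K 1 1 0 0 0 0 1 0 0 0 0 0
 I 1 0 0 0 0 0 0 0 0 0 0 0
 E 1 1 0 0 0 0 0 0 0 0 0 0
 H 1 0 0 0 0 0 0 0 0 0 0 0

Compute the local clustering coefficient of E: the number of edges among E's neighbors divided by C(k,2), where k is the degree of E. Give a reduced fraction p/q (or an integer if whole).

1

E's neighbors: J and M (k = 2).
Possible neighbor pairs: C(2,2) = 1. Edges among them: J–M → e = 1.
Clustering(E) = 1/1.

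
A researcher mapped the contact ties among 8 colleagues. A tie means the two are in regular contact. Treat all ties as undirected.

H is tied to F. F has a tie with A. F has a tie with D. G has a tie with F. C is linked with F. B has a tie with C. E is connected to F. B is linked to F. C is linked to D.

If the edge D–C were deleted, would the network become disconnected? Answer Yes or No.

Even without that edge, D still reaches C via D – F – C, so the network stays connected. Not a bridge.

No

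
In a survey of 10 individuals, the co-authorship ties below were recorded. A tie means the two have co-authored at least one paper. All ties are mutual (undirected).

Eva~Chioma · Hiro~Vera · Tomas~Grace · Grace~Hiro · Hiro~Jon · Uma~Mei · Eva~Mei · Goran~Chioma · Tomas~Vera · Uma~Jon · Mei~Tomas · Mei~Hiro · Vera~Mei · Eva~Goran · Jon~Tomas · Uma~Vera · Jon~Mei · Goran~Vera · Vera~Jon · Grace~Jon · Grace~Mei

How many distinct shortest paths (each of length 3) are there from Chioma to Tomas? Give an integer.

2

The shortest distance is 3. The length-3 paths are: Chioma–Eva–Mei–Tomas; Chioma–Goran–Vera–Tomas.
That gives 2 distinct shortest paths.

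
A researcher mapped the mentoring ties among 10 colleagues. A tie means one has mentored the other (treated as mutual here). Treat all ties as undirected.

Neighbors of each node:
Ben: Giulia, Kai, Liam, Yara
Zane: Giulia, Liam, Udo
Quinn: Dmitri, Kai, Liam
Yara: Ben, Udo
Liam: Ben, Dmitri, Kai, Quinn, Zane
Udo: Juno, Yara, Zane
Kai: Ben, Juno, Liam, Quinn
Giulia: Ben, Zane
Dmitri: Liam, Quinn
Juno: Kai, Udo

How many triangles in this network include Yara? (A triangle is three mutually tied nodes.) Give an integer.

0

Yara's neighbors are Ben and Udo, but none of them are tied to each other, so no triangle contains Yara.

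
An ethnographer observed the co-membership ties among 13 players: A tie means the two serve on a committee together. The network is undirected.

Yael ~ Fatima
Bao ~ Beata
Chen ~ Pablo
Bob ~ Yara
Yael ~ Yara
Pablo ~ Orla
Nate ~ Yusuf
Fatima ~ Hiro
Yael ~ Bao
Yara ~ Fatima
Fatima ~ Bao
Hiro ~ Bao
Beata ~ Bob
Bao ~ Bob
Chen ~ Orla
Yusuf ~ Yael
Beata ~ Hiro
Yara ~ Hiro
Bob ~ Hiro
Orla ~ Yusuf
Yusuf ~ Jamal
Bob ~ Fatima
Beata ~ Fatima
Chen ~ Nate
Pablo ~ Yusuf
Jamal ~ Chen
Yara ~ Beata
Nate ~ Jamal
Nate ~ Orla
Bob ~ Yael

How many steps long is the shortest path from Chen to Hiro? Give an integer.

5

One shortest route is Chen – Orla – Yusuf – Yael – Bao – Hiro, which uses 5 edges, and at distance 4 from Chen we only reach {Bao, Bob, Fatima, Yara}, which does not include Hiro. So d(Chen,Hiro) = 5.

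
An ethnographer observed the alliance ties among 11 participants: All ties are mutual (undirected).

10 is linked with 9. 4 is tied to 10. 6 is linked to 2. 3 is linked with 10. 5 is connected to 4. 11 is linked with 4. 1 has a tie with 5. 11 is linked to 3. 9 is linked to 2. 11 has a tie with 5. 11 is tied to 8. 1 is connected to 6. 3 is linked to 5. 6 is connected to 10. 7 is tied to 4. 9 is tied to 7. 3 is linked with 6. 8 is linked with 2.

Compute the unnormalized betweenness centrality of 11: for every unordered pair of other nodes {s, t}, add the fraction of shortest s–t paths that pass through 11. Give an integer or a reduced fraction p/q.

17/3

Pairs whose geodesics pass through 11 — 10–8: 2/4; 8–7: 1/2; 8–1: 1/2; 8–4: 1; 8–3: 1; 8–5: 1; 7–3: 1/4; 4–2: 1/4; 4–3: 1/3; 2–5: 1/3.
All other pairs contribute 0.
Summing the contributions gives betweenness(11) = 17/3.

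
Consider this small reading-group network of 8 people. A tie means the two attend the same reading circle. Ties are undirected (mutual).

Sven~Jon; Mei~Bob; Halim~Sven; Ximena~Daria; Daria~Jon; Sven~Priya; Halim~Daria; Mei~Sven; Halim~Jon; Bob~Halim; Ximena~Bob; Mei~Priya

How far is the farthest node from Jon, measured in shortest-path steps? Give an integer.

2

Distances from Jon: Bob:2, Daria:1, Halim:1, Mei:2, Priya:2, Sven:1, Ximena:2.
The largest is 2 (to Ximena, Bob, Priya, and Mei), so the eccentricity of Jon is 2.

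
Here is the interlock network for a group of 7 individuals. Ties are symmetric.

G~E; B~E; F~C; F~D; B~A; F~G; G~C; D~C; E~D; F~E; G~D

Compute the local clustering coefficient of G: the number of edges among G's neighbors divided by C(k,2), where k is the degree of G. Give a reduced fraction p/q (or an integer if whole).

5/6

G's neighbors: C, D, E, and F (k = 4).
Possible neighbor pairs: C(4,2) = 6. Edges among them: C–D, C–F, D–E, D–F, E–F → e = 5.
Clustering(G) = 5/6.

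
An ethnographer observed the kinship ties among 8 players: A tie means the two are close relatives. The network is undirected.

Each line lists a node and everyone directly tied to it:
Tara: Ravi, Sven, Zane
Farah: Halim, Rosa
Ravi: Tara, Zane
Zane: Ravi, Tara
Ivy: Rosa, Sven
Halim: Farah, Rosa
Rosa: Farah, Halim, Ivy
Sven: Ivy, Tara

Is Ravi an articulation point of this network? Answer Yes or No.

Even without Ravi, every remaining node can still reach every other (the residual graph is connected), so Ravi is not a cut vertex.

No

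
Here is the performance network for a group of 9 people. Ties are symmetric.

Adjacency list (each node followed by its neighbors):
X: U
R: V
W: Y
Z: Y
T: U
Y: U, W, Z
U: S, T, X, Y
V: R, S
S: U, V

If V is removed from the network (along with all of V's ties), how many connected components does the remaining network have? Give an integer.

Without V, the remaining ties split the others into: {R}; {S, T, U, W, X, Y, Z}.
That's 2 separate components.

2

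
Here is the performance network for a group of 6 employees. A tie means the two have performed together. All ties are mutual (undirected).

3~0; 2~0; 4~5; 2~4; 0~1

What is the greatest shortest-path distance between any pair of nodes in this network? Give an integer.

4

Eccentricity of each node (its greatest distance to any other): 0:3, 1:4, 2:2, 3:4, 4:3, 5:4.
The maximum eccentricity is 4, realized for instance by the pair 3–5 via 3 – 0 – 2 – 4 – 5. So the diameter is 4.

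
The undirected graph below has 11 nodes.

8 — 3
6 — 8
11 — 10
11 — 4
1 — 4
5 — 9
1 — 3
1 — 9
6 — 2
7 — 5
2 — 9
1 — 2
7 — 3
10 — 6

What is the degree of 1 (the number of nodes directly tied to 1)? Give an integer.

4

1 is directly tied to 2, 3, 4, and 9. That is 4 neighbors, so the degree of 1 is 4.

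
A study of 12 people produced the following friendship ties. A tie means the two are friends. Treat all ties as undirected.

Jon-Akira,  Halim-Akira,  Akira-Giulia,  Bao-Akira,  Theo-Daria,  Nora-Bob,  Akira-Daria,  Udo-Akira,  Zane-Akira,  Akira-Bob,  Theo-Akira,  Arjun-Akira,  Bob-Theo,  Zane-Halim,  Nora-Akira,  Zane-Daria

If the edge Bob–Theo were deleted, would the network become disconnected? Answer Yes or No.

Even without that edge, Bob still reaches Theo via Bob – Akira – Theo, so the network stays connected. Not a bridge.

No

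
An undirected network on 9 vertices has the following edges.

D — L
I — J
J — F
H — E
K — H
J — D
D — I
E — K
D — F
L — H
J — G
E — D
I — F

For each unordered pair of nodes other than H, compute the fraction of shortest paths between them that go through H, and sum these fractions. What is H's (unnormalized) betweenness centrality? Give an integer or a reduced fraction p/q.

Pairs whose geodesics pass through H — E–L: 1/2; L–K: 1.
All other pairs contribute 0.
Summing the contributions gives betweenness(H) = 3/2.

3/2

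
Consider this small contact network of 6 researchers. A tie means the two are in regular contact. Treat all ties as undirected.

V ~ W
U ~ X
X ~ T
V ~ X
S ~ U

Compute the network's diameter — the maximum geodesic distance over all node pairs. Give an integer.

Eccentricity of each node (its greatest distance to any other): S:4, T:3, U:3, V:3, W:4, X:2.
The maximum eccentricity is 4, realized for instance by the pair W–S via W – V – X – U – S. So the diameter is 4.

4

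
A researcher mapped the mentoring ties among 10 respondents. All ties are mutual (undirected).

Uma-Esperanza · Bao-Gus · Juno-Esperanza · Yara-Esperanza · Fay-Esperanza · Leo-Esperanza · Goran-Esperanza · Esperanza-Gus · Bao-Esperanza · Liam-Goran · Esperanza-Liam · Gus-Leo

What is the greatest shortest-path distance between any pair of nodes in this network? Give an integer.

Eccentricity of each node (its greatest distance to any other): Bao:2, Esperanza:1, Fay:2, Goran:2, Gus:2, Juno:2, Leo:2, Liam:2, Uma:2, Yara:2.
The maximum eccentricity is 2, realized for instance by the pair Liam–Bao via Liam – Esperanza – Bao. So the diameter is 2.

2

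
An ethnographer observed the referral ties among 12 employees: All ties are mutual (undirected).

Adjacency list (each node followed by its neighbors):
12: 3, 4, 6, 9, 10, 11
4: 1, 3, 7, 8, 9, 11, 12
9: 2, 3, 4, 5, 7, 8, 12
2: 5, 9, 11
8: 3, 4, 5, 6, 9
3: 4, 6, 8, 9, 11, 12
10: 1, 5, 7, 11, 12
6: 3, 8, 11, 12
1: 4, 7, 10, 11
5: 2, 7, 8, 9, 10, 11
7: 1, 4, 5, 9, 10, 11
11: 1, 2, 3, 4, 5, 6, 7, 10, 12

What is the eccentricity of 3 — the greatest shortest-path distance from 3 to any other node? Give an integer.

2

Distances from 3: 1:2, 2:2, 4:1, 5:2, 6:1, 7:2, 8:1, 9:1, 10:2, 11:1, 12:1.
The largest is 2 (to 5, 1, 7, 2, and 10), so the eccentricity of 3 is 2.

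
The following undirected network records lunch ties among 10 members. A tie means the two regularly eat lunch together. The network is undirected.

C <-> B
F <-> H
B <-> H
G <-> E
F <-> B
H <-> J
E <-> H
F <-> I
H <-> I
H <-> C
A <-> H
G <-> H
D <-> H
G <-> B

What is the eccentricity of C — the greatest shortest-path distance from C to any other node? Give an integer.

Distances from C: A:2, B:1, D:2, E:2, F:2, G:2, H:1, I:2, J:2.
The largest is 2 (to G, J, F, D, A, E, and I), so the eccentricity of C is 2.

2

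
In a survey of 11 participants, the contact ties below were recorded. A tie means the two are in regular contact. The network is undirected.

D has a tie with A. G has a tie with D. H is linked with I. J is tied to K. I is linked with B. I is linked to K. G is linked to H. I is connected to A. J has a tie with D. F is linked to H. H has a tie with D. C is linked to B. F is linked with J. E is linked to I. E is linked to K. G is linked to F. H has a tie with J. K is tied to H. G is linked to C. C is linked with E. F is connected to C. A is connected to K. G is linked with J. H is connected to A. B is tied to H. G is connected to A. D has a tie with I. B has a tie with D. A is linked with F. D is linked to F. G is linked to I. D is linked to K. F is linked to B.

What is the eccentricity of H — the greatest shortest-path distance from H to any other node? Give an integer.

2

Distances from H: A:1, B:1, C:2, D:1, E:2, F:1, G:1, I:1, J:1, K:1.
The largest is 2 (to C and E), so the eccentricity of H is 2.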